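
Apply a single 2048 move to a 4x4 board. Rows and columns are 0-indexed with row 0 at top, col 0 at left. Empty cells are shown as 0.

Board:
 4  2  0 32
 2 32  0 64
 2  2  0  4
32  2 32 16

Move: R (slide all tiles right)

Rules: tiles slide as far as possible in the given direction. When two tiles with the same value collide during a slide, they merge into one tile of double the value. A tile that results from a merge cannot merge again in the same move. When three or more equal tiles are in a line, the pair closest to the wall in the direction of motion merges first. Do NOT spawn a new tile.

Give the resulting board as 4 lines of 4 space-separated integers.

Slide right:
row 0: [4, 2, 0, 32] -> [0, 4, 2, 32]
row 1: [2, 32, 0, 64] -> [0, 2, 32, 64]
row 2: [2, 2, 0, 4] -> [0, 0, 4, 4]
row 3: [32, 2, 32, 16] -> [32, 2, 32, 16]

Answer:  0  4  2 32
 0  2 32 64
 0  0  4  4
32  2 32 16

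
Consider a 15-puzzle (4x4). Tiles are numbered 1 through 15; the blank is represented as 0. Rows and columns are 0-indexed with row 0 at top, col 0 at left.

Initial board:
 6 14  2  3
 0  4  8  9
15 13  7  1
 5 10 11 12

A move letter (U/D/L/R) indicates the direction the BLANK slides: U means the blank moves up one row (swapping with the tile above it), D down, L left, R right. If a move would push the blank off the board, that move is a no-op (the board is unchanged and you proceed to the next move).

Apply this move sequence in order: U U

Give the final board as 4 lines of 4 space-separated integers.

Answer:  0 14  2  3
 6  4  8  9
15 13  7  1
 5 10 11 12

Derivation:
After move 1 (U):
 0 14  2  3
 6  4  8  9
15 13  7  1
 5 10 11 12

After move 2 (U):
 0 14  2  3
 6  4  8  9
15 13  7  1
 5 10 11 12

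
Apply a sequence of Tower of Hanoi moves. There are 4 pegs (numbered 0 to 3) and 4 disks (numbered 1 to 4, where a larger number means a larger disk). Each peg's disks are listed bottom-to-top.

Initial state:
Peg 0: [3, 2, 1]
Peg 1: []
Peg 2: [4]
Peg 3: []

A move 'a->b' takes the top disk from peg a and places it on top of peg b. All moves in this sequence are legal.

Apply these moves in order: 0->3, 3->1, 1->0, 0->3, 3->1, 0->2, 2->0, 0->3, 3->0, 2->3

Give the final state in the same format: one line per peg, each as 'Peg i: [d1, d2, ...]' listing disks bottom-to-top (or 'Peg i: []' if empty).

Answer: Peg 0: [3, 2]
Peg 1: [1]
Peg 2: []
Peg 3: [4]

Derivation:
After move 1 (0->3):
Peg 0: [3, 2]
Peg 1: []
Peg 2: [4]
Peg 3: [1]

After move 2 (3->1):
Peg 0: [3, 2]
Peg 1: [1]
Peg 2: [4]
Peg 3: []

After move 3 (1->0):
Peg 0: [3, 2, 1]
Peg 1: []
Peg 2: [4]
Peg 3: []

After move 4 (0->3):
Peg 0: [3, 2]
Peg 1: []
Peg 2: [4]
Peg 3: [1]

After move 5 (3->1):
Peg 0: [3, 2]
Peg 1: [1]
Peg 2: [4]
Peg 3: []

After move 6 (0->2):
Peg 0: [3]
Peg 1: [1]
Peg 2: [4, 2]
Peg 3: []

After move 7 (2->0):
Peg 0: [3, 2]
Peg 1: [1]
Peg 2: [4]
Peg 3: []

After move 8 (0->3):
Peg 0: [3]
Peg 1: [1]
Peg 2: [4]
Peg 3: [2]

After move 9 (3->0):
Peg 0: [3, 2]
Peg 1: [1]
Peg 2: [4]
Peg 3: []

After move 10 (2->3):
Peg 0: [3, 2]
Peg 1: [1]
Peg 2: []
Peg 3: [4]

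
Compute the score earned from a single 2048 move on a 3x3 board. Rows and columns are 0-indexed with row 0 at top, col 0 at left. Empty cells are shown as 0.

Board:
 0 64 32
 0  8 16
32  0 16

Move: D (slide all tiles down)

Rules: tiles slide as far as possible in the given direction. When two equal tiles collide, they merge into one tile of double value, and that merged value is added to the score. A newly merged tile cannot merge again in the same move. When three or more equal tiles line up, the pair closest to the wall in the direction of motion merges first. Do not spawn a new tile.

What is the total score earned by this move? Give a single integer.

Slide down:
col 0: [0, 0, 32] -> [0, 0, 32]  score +0 (running 0)
col 1: [64, 8, 0] -> [0, 64, 8]  score +0 (running 0)
col 2: [32, 16, 16] -> [0, 32, 32]  score +32 (running 32)
Board after move:
 0  0  0
 0 64 32
32  8 32

Answer: 32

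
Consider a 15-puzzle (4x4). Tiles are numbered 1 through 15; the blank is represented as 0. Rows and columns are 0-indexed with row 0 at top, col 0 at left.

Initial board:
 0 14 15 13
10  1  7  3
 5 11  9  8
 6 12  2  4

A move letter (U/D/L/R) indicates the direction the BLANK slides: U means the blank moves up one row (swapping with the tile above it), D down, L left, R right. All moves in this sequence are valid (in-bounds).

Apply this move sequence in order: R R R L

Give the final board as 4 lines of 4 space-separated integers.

Answer: 14 15  0 13
10  1  7  3
 5 11  9  8
 6 12  2  4

Derivation:
After move 1 (R):
14  0 15 13
10  1  7  3
 5 11  9  8
 6 12  2  4

After move 2 (R):
14 15  0 13
10  1  7  3
 5 11  9  8
 6 12  2  4

After move 3 (R):
14 15 13  0
10  1  7  3
 5 11  9  8
 6 12  2  4

After move 4 (L):
14 15  0 13
10  1  7  3
 5 11  9  8
 6 12  2  4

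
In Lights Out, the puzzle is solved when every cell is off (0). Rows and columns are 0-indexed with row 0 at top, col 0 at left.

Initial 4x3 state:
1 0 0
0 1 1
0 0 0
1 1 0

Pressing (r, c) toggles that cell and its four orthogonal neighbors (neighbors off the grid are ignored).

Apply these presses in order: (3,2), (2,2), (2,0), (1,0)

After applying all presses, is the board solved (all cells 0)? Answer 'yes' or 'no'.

After press 1 at (3,2):
1 0 0
0 1 1
0 0 1
1 0 1

After press 2 at (2,2):
1 0 0
0 1 0
0 1 0
1 0 0

After press 3 at (2,0):
1 0 0
1 1 0
1 0 0
0 0 0

After press 4 at (1,0):
0 0 0
0 0 0
0 0 0
0 0 0

Lights still on: 0

Answer: yes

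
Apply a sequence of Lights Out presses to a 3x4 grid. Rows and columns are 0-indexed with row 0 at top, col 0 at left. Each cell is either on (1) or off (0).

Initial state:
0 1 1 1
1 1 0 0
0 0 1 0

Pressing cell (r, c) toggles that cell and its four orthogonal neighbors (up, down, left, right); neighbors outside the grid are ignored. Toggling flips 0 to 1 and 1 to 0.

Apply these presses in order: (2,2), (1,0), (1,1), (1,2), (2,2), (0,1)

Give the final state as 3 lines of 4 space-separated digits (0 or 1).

After press 1 at (2,2):
0 1 1 1
1 1 1 0
0 1 0 1

After press 2 at (1,0):
1 1 1 1
0 0 1 0
1 1 0 1

After press 3 at (1,1):
1 0 1 1
1 1 0 0
1 0 0 1

After press 4 at (1,2):
1 0 0 1
1 0 1 1
1 0 1 1

After press 5 at (2,2):
1 0 0 1
1 0 0 1
1 1 0 0

After press 6 at (0,1):
0 1 1 1
1 1 0 1
1 1 0 0

Answer: 0 1 1 1
1 1 0 1
1 1 0 0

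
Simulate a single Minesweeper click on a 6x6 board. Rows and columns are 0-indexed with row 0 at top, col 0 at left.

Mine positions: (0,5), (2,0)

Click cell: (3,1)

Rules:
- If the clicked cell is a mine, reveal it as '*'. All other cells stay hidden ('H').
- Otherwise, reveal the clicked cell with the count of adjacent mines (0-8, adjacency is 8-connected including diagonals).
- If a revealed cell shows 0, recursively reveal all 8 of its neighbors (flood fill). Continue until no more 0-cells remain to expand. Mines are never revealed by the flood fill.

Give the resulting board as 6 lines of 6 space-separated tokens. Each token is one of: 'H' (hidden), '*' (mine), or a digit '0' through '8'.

H H H H H H
H H H H H H
H H H H H H
H 1 H H H H
H H H H H H
H H H H H H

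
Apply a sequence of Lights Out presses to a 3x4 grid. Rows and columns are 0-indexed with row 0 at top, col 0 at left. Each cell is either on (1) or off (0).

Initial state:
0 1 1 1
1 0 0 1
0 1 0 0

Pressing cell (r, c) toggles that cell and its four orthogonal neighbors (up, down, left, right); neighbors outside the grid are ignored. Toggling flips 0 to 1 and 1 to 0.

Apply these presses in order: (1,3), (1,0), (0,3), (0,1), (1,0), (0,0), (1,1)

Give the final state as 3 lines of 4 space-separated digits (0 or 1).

Answer: 0 0 1 1
1 0 0 1
0 0 0 1

Derivation:
After press 1 at (1,3):
0 1 1 0
1 0 1 0
0 1 0 1

After press 2 at (1,0):
1 1 1 0
0 1 1 0
1 1 0 1

After press 3 at (0,3):
1 1 0 1
0 1 1 1
1 1 0 1

After press 4 at (0,1):
0 0 1 1
0 0 1 1
1 1 0 1

After press 5 at (1,0):
1 0 1 1
1 1 1 1
0 1 0 1

After press 6 at (0,0):
0 1 1 1
0 1 1 1
0 1 0 1

After press 7 at (1,1):
0 0 1 1
1 0 0 1
0 0 0 1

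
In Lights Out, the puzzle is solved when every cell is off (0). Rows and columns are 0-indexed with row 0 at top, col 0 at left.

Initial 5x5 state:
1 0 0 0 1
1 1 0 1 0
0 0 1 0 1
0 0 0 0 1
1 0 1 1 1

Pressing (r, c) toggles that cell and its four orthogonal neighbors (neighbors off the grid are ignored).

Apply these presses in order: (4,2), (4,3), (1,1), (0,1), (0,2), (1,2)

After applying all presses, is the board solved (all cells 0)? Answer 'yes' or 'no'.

Answer: no

Derivation:
After press 1 at (4,2):
1 0 0 0 1
1 1 0 1 0
0 0 1 0 1
0 0 1 0 1
1 1 0 0 1

After press 2 at (4,3):
1 0 0 0 1
1 1 0 1 0
0 0 1 0 1
0 0 1 1 1
1 1 1 1 0

After press 3 at (1,1):
1 1 0 0 1
0 0 1 1 0
0 1 1 0 1
0 0 1 1 1
1 1 1 1 0

After press 4 at (0,1):
0 0 1 0 1
0 1 1 1 0
0 1 1 0 1
0 0 1 1 1
1 1 1 1 0

After press 5 at (0,2):
0 1 0 1 1
0 1 0 1 0
0 1 1 0 1
0 0 1 1 1
1 1 1 1 0

After press 6 at (1,2):
0 1 1 1 1
0 0 1 0 0
0 1 0 0 1
0 0 1 1 1
1 1 1 1 0

Lights still on: 14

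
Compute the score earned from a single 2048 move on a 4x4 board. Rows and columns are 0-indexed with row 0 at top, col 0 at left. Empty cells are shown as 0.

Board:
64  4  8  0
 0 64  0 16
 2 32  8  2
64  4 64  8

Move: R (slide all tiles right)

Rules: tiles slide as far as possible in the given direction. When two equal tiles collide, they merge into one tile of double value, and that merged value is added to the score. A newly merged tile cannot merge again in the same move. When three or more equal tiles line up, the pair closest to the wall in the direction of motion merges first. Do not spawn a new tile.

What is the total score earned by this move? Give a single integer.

Answer: 0

Derivation:
Slide right:
row 0: [64, 4, 8, 0] -> [0, 64, 4, 8]  score +0 (running 0)
row 1: [0, 64, 0, 16] -> [0, 0, 64, 16]  score +0 (running 0)
row 2: [2, 32, 8, 2] -> [2, 32, 8, 2]  score +0 (running 0)
row 3: [64, 4, 64, 8] -> [64, 4, 64, 8]  score +0 (running 0)
Board after move:
 0 64  4  8
 0  0 64 16
 2 32  8  2
64  4 64  8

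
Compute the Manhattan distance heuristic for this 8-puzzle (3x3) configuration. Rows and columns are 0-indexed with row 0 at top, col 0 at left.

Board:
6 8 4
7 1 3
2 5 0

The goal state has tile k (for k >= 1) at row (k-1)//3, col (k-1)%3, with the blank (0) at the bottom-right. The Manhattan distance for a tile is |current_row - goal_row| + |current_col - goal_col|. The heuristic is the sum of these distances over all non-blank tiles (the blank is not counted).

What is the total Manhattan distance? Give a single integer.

Answer: 16

Derivation:
Tile 6: at (0,0), goal (1,2), distance |0-1|+|0-2| = 3
Tile 8: at (0,1), goal (2,1), distance |0-2|+|1-1| = 2
Tile 4: at (0,2), goal (1,0), distance |0-1|+|2-0| = 3
Tile 7: at (1,0), goal (2,0), distance |1-2|+|0-0| = 1
Tile 1: at (1,1), goal (0,0), distance |1-0|+|1-0| = 2
Tile 3: at (1,2), goal (0,2), distance |1-0|+|2-2| = 1
Tile 2: at (2,0), goal (0,1), distance |2-0|+|0-1| = 3
Tile 5: at (2,1), goal (1,1), distance |2-1|+|1-1| = 1
Sum: 3 + 2 + 3 + 1 + 2 + 1 + 3 + 1 = 16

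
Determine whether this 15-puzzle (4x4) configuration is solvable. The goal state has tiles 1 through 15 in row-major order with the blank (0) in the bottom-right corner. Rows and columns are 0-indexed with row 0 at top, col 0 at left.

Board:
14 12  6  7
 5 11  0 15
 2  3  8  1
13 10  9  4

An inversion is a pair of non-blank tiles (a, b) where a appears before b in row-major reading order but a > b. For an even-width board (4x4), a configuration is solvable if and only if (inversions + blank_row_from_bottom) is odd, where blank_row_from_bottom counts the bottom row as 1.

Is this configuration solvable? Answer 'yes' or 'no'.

Answer: no

Derivation:
Inversions: 63
Blank is in row 1 (0-indexed from top), which is row 3 counting from the bottom (bottom = 1).
63 + 3 = 66, which is even, so the puzzle is not solvable.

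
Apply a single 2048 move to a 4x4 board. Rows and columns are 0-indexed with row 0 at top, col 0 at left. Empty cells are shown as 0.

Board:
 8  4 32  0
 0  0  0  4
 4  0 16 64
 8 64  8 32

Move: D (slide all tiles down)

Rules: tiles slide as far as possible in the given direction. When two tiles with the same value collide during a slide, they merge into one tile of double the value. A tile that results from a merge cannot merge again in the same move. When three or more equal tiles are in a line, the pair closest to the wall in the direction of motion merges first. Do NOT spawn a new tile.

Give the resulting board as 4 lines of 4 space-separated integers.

Slide down:
col 0: [8, 0, 4, 8] -> [0, 8, 4, 8]
col 1: [4, 0, 0, 64] -> [0, 0, 4, 64]
col 2: [32, 0, 16, 8] -> [0, 32, 16, 8]
col 3: [0, 4, 64, 32] -> [0, 4, 64, 32]

Answer:  0  0  0  0
 8  0 32  4
 4  4 16 64
 8 64  8 32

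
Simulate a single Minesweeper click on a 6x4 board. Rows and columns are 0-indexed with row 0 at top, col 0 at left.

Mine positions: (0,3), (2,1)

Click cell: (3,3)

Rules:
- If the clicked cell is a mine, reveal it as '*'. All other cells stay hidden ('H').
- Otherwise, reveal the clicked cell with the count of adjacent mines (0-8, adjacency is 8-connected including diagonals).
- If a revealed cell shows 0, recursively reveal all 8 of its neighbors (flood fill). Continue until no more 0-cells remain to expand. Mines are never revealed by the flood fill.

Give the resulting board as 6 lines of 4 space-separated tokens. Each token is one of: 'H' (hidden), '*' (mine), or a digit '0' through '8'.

H H H H
H H 2 1
H H 1 0
1 1 1 0
0 0 0 0
0 0 0 0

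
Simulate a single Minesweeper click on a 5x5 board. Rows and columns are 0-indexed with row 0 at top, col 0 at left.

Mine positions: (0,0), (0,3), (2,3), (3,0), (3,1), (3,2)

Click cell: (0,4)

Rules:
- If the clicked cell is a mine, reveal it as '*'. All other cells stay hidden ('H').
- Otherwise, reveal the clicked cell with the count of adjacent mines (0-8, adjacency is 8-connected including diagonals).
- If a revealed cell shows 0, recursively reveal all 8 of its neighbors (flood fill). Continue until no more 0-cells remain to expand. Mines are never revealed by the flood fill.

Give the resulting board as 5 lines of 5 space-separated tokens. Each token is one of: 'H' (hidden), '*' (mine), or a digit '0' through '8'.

H H H H 1
H H H H H
H H H H H
H H H H H
H H H H H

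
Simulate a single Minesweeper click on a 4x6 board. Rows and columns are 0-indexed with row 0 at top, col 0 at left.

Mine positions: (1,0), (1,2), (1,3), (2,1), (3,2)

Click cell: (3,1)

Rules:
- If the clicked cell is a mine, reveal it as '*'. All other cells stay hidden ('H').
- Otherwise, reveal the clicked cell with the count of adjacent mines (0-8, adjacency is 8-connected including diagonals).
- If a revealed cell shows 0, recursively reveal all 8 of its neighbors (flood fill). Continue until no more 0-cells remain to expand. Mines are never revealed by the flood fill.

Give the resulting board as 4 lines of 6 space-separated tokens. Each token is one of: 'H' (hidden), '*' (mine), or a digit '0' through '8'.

H H H H H H
H H H H H H
H H H H H H
H 2 H H H H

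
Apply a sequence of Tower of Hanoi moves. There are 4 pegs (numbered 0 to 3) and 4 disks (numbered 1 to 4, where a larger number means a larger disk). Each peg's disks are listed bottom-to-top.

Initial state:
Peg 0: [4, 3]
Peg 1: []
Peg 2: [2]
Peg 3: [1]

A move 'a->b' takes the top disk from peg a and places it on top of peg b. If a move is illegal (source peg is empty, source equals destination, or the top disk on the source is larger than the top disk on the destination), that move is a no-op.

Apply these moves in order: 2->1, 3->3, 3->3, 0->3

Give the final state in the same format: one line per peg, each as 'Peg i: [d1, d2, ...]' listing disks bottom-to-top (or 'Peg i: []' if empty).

Answer: Peg 0: [4, 3]
Peg 1: [2]
Peg 2: []
Peg 3: [1]

Derivation:
After move 1 (2->1):
Peg 0: [4, 3]
Peg 1: [2]
Peg 2: []
Peg 3: [1]

After move 2 (3->3):
Peg 0: [4, 3]
Peg 1: [2]
Peg 2: []
Peg 3: [1]

After move 3 (3->3):
Peg 0: [4, 3]
Peg 1: [2]
Peg 2: []
Peg 3: [1]

After move 4 (0->3):
Peg 0: [4, 3]
Peg 1: [2]
Peg 2: []
Peg 3: [1]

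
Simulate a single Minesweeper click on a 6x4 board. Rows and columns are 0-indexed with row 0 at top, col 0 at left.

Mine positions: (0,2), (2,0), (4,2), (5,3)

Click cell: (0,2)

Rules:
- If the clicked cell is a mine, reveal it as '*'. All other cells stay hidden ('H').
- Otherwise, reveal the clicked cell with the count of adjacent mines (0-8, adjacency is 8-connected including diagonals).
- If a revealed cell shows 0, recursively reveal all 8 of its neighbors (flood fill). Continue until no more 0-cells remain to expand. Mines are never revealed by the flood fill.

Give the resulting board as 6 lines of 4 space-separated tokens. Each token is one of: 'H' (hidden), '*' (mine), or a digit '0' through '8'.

H H * H
H H H H
H H H H
H H H H
H H H H
H H H H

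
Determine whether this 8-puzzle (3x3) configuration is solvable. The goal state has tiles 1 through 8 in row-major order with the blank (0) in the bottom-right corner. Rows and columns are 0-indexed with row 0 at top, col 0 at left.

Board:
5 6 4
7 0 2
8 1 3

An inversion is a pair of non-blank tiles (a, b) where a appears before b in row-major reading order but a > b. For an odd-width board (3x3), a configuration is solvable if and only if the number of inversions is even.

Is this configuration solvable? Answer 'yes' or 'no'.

Answer: no

Derivation:
Inversions (pairs i<j in row-major order where tile[i] > tile[j] > 0): 17
17 is odd, so the puzzle is not solvable.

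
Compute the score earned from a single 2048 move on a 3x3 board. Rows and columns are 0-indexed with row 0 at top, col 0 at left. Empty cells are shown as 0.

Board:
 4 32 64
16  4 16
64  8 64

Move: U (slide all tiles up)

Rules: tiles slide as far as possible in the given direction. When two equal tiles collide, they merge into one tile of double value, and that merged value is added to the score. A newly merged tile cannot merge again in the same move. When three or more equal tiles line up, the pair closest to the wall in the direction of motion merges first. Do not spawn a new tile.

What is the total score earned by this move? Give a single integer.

Answer: 0

Derivation:
Slide up:
col 0: [4, 16, 64] -> [4, 16, 64]  score +0 (running 0)
col 1: [32, 4, 8] -> [32, 4, 8]  score +0 (running 0)
col 2: [64, 16, 64] -> [64, 16, 64]  score +0 (running 0)
Board after move:
 4 32 64
16  4 16
64  8 64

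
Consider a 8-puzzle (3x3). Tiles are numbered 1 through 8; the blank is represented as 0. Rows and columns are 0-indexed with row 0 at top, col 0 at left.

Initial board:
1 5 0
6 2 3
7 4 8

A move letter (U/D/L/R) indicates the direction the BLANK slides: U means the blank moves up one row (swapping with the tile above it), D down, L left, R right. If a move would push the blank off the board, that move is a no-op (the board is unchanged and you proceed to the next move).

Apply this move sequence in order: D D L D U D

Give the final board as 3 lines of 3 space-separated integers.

After move 1 (D):
1 5 3
6 2 0
7 4 8

After move 2 (D):
1 5 3
6 2 8
7 4 0

After move 3 (L):
1 5 3
6 2 8
7 0 4

After move 4 (D):
1 5 3
6 2 8
7 0 4

After move 5 (U):
1 5 3
6 0 8
7 2 4

After move 6 (D):
1 5 3
6 2 8
7 0 4

Answer: 1 5 3
6 2 8
7 0 4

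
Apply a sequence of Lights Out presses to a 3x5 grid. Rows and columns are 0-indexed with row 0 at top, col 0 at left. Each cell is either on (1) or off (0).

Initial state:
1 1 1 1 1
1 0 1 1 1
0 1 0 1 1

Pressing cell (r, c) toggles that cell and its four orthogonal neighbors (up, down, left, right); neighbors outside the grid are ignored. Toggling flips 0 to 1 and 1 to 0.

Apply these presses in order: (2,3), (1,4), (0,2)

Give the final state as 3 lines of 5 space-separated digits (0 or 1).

Answer: 1 0 0 0 0
1 0 0 1 0
0 1 1 0 1

Derivation:
After press 1 at (2,3):
1 1 1 1 1
1 0 1 0 1
0 1 1 0 0

After press 2 at (1,4):
1 1 1 1 0
1 0 1 1 0
0 1 1 0 1

After press 3 at (0,2):
1 0 0 0 0
1 0 0 1 0
0 1 1 0 1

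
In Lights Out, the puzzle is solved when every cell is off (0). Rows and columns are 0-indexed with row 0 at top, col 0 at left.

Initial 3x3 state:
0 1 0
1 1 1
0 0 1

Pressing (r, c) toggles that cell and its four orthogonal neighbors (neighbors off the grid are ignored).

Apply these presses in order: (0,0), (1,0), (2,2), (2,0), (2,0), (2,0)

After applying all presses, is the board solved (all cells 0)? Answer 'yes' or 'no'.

Answer: yes

Derivation:
After press 1 at (0,0):
1 0 0
0 1 1
0 0 1

After press 2 at (1,0):
0 0 0
1 0 1
1 0 1

After press 3 at (2,2):
0 0 0
1 0 0
1 1 0

After press 4 at (2,0):
0 0 0
0 0 0
0 0 0

After press 5 at (2,0):
0 0 0
1 0 0
1 1 0

After press 6 at (2,0):
0 0 0
0 0 0
0 0 0

Lights still on: 0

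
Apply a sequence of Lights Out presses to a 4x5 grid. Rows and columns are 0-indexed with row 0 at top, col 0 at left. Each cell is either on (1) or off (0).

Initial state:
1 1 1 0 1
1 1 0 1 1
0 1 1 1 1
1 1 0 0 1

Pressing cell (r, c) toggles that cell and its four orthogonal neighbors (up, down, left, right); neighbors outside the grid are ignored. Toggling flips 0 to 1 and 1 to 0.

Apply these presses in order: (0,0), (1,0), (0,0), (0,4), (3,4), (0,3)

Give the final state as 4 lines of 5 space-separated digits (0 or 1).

After press 1 at (0,0):
0 0 1 0 1
0 1 0 1 1
0 1 1 1 1
1 1 0 0 1

After press 2 at (1,0):
1 0 1 0 1
1 0 0 1 1
1 1 1 1 1
1 1 0 0 1

After press 3 at (0,0):
0 1 1 0 1
0 0 0 1 1
1 1 1 1 1
1 1 0 0 1

After press 4 at (0,4):
0 1 1 1 0
0 0 0 1 0
1 1 1 1 1
1 1 0 0 1

After press 5 at (3,4):
0 1 1 1 0
0 0 0 1 0
1 1 1 1 0
1 1 0 1 0

After press 6 at (0,3):
0 1 0 0 1
0 0 0 0 0
1 1 1 1 0
1 1 0 1 0

Answer: 0 1 0 0 1
0 0 0 0 0
1 1 1 1 0
1 1 0 1 0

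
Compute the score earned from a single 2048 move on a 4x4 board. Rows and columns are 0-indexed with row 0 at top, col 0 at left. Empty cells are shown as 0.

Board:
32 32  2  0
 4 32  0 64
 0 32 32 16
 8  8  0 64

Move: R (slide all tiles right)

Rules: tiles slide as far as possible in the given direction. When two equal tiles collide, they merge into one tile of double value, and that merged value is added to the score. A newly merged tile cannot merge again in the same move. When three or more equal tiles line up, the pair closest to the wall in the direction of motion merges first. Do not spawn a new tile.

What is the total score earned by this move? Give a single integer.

Answer: 144

Derivation:
Slide right:
row 0: [32, 32, 2, 0] -> [0, 0, 64, 2]  score +64 (running 64)
row 1: [4, 32, 0, 64] -> [0, 4, 32, 64]  score +0 (running 64)
row 2: [0, 32, 32, 16] -> [0, 0, 64, 16]  score +64 (running 128)
row 3: [8, 8, 0, 64] -> [0, 0, 16, 64]  score +16 (running 144)
Board after move:
 0  0 64  2
 0  4 32 64
 0  0 64 16
 0  0 16 64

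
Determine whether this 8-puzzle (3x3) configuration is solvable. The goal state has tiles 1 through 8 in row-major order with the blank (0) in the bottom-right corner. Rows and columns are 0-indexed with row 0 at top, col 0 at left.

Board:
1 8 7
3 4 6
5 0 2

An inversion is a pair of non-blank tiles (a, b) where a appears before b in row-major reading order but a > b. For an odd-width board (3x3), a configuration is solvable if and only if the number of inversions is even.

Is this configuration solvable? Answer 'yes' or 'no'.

Inversions (pairs i<j in row-major order where tile[i] > tile[j] > 0): 16
16 is even, so the puzzle is solvable.

Answer: yes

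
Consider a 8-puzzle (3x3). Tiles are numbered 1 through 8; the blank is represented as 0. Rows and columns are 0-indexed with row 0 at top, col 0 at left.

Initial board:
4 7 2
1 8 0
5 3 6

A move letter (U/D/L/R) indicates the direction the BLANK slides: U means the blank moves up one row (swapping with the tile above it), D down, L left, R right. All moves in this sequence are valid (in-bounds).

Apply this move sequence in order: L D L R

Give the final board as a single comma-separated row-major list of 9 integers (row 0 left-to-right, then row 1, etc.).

After move 1 (L):
4 7 2
1 0 8
5 3 6

After move 2 (D):
4 7 2
1 3 8
5 0 6

After move 3 (L):
4 7 2
1 3 8
0 5 6

After move 4 (R):
4 7 2
1 3 8
5 0 6

Answer: 4, 7, 2, 1, 3, 8, 5, 0, 6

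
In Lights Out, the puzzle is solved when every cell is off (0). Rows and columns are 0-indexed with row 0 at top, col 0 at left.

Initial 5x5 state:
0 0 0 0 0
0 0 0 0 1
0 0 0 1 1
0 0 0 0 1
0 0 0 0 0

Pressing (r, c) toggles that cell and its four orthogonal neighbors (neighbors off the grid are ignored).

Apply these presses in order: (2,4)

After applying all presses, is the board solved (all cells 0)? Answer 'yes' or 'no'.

After press 1 at (2,4):
0 0 0 0 0
0 0 0 0 0
0 0 0 0 0
0 0 0 0 0
0 0 0 0 0

Lights still on: 0

Answer: yes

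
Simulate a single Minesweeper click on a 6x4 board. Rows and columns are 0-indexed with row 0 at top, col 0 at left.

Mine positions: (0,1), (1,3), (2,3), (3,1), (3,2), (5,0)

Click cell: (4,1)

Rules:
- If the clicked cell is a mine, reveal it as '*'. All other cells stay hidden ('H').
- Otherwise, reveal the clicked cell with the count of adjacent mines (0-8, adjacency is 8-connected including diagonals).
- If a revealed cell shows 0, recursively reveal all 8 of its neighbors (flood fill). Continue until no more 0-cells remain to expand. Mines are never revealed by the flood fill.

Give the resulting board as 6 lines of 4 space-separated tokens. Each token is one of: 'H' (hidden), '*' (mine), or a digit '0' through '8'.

H H H H
H H H H
H H H H
H H H H
H 3 H H
H H H H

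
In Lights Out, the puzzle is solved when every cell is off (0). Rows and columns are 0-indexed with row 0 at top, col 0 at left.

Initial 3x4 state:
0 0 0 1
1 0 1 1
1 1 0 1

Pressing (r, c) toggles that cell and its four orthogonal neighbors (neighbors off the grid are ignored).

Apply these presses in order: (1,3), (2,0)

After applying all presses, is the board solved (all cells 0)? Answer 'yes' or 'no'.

After press 1 at (1,3):
0 0 0 0
1 0 0 0
1 1 0 0

After press 2 at (2,0):
0 0 0 0
0 0 0 0
0 0 0 0

Lights still on: 0

Answer: yes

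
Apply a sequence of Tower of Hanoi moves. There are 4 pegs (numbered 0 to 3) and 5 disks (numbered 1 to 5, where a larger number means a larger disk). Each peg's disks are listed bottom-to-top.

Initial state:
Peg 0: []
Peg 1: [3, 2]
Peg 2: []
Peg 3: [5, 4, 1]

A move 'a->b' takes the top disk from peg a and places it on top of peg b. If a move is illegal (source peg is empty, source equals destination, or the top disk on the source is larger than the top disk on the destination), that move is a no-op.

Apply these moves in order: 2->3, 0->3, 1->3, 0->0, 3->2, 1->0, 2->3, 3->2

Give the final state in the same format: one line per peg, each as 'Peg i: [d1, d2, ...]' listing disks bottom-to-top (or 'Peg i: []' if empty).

Answer: Peg 0: [2]
Peg 1: [3]
Peg 2: [1]
Peg 3: [5, 4]

Derivation:
After move 1 (2->3):
Peg 0: []
Peg 1: [3, 2]
Peg 2: []
Peg 3: [5, 4, 1]

After move 2 (0->3):
Peg 0: []
Peg 1: [3, 2]
Peg 2: []
Peg 3: [5, 4, 1]

After move 3 (1->3):
Peg 0: []
Peg 1: [3, 2]
Peg 2: []
Peg 3: [5, 4, 1]

After move 4 (0->0):
Peg 0: []
Peg 1: [3, 2]
Peg 2: []
Peg 3: [5, 4, 1]

After move 5 (3->2):
Peg 0: []
Peg 1: [3, 2]
Peg 2: [1]
Peg 3: [5, 4]

After move 6 (1->0):
Peg 0: [2]
Peg 1: [3]
Peg 2: [1]
Peg 3: [5, 4]

After move 7 (2->3):
Peg 0: [2]
Peg 1: [3]
Peg 2: []
Peg 3: [5, 4, 1]

After move 8 (3->2):
Peg 0: [2]
Peg 1: [3]
Peg 2: [1]
Peg 3: [5, 4]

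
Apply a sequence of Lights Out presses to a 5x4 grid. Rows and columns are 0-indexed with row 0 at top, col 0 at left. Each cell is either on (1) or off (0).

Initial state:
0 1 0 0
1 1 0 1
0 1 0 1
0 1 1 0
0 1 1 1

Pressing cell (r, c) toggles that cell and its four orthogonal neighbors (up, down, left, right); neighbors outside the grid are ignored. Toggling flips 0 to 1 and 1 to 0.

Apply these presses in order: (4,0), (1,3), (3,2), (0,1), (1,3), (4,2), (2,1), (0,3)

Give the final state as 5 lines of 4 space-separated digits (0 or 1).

After press 1 at (4,0):
0 1 0 0
1 1 0 1
0 1 0 1
1 1 1 0
1 0 1 1

After press 2 at (1,3):
0 1 0 1
1 1 1 0
0 1 0 0
1 1 1 0
1 0 1 1

After press 3 at (3,2):
0 1 0 1
1 1 1 0
0 1 1 0
1 0 0 1
1 0 0 1

After press 4 at (0,1):
1 0 1 1
1 0 1 0
0 1 1 0
1 0 0 1
1 0 0 1

After press 5 at (1,3):
1 0 1 0
1 0 0 1
0 1 1 1
1 0 0 1
1 0 0 1

After press 6 at (4,2):
1 0 1 0
1 0 0 1
0 1 1 1
1 0 1 1
1 1 1 0

After press 7 at (2,1):
1 0 1 0
1 1 0 1
1 0 0 1
1 1 1 1
1 1 1 0

After press 8 at (0,3):
1 0 0 1
1 1 0 0
1 0 0 1
1 1 1 1
1 1 1 0

Answer: 1 0 0 1
1 1 0 0
1 0 0 1
1 1 1 1
1 1 1 0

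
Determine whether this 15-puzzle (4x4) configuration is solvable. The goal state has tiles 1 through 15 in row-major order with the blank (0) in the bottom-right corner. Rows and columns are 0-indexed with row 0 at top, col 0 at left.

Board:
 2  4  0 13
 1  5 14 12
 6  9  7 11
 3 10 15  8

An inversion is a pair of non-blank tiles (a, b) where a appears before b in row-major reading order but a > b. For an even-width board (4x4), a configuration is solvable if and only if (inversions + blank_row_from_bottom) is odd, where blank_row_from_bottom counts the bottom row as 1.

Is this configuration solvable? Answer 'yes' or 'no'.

Answer: yes

Derivation:
Inversions: 39
Blank is in row 0 (0-indexed from top), which is row 4 counting from the bottom (bottom = 1).
39 + 4 = 43, which is odd, so the puzzle is solvable.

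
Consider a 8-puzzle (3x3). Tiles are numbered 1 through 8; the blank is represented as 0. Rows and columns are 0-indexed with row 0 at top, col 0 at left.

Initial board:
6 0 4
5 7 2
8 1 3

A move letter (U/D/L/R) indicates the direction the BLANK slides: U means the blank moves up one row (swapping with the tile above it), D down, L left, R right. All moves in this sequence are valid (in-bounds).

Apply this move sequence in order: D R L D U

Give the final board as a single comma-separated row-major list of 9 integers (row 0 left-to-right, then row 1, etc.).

After move 1 (D):
6 7 4
5 0 2
8 1 3

After move 2 (R):
6 7 4
5 2 0
8 1 3

After move 3 (L):
6 7 4
5 0 2
8 1 3

After move 4 (D):
6 7 4
5 1 2
8 0 3

After move 5 (U):
6 7 4
5 0 2
8 1 3

Answer: 6, 7, 4, 5, 0, 2, 8, 1, 3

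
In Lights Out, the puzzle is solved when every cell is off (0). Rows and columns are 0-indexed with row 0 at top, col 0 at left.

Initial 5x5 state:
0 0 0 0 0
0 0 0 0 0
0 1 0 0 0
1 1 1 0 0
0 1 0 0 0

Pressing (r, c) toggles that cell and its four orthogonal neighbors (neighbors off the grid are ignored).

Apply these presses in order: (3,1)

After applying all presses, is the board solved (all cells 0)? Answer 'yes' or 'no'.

Answer: yes

Derivation:
After press 1 at (3,1):
0 0 0 0 0
0 0 0 0 0
0 0 0 0 0
0 0 0 0 0
0 0 0 0 0

Lights still on: 0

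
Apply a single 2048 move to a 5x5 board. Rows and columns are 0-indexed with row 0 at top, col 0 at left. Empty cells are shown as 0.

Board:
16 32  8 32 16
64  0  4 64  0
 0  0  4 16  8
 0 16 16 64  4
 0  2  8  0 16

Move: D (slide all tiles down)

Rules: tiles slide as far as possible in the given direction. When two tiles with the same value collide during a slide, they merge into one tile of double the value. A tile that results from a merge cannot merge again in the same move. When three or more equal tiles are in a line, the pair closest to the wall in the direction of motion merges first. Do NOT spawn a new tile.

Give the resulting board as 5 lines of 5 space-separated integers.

Answer:  0  0  0  0  0
 0  0  8 32 16
 0 32  8 64  8
16 16 16 16  4
64  2  8 64 16

Derivation:
Slide down:
col 0: [16, 64, 0, 0, 0] -> [0, 0, 0, 16, 64]
col 1: [32, 0, 0, 16, 2] -> [0, 0, 32, 16, 2]
col 2: [8, 4, 4, 16, 8] -> [0, 8, 8, 16, 8]
col 3: [32, 64, 16, 64, 0] -> [0, 32, 64, 16, 64]
col 4: [16, 0, 8, 4, 16] -> [0, 16, 8, 4, 16]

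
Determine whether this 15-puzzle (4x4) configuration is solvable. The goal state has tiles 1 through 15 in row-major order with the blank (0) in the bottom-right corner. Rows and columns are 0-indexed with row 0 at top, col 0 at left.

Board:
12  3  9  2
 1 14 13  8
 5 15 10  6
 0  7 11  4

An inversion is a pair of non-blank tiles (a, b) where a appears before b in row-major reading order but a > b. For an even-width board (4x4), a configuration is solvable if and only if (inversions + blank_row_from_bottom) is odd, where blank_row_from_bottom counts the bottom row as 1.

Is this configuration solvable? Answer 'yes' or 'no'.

Answer: yes

Derivation:
Inversions: 52
Blank is in row 3 (0-indexed from top), which is row 1 counting from the bottom (bottom = 1).
52 + 1 = 53, which is odd, so the puzzle is solvable.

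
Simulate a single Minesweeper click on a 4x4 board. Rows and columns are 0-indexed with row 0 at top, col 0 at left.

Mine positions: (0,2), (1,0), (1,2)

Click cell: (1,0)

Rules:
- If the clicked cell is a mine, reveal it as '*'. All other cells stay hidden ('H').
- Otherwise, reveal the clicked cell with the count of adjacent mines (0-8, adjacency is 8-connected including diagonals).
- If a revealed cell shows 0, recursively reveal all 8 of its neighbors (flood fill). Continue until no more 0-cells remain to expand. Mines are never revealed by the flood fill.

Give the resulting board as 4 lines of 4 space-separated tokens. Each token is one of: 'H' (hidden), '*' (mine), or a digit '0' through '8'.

H H H H
* H H H
H H H H
H H H H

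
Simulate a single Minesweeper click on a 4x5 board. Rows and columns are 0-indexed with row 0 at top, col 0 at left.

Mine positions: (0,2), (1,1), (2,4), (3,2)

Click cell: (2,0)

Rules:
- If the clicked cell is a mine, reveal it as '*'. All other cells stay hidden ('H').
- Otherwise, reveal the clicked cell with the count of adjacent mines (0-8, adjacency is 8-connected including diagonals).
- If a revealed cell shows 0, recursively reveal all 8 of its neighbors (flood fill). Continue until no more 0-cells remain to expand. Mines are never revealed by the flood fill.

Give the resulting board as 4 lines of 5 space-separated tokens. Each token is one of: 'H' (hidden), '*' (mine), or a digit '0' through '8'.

H H H H H
H H H H H
1 H H H H
H H H H H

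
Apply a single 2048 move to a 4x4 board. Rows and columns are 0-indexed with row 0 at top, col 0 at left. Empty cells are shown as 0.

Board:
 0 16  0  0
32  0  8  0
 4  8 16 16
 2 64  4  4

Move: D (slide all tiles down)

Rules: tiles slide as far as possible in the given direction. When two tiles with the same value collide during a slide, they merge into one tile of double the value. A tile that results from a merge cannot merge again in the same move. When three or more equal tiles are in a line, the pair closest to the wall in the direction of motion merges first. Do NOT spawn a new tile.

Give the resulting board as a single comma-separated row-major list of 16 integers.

Slide down:
col 0: [0, 32, 4, 2] -> [0, 32, 4, 2]
col 1: [16, 0, 8, 64] -> [0, 16, 8, 64]
col 2: [0, 8, 16, 4] -> [0, 8, 16, 4]
col 3: [0, 0, 16, 4] -> [0, 0, 16, 4]

Answer: 0, 0, 0, 0, 32, 16, 8, 0, 4, 8, 16, 16, 2, 64, 4, 4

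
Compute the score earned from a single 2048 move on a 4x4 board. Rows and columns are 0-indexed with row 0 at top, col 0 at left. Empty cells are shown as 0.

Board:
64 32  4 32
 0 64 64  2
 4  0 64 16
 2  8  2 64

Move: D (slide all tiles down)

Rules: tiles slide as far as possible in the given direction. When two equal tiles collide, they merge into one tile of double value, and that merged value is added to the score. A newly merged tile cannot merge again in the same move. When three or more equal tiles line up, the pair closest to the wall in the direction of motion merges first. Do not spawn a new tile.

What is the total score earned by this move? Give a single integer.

Slide down:
col 0: [64, 0, 4, 2] -> [0, 64, 4, 2]  score +0 (running 0)
col 1: [32, 64, 0, 8] -> [0, 32, 64, 8]  score +0 (running 0)
col 2: [4, 64, 64, 2] -> [0, 4, 128, 2]  score +128 (running 128)
col 3: [32, 2, 16, 64] -> [32, 2, 16, 64]  score +0 (running 128)
Board after move:
  0   0   0  32
 64  32   4   2
  4  64 128  16
  2   8   2  64

Answer: 128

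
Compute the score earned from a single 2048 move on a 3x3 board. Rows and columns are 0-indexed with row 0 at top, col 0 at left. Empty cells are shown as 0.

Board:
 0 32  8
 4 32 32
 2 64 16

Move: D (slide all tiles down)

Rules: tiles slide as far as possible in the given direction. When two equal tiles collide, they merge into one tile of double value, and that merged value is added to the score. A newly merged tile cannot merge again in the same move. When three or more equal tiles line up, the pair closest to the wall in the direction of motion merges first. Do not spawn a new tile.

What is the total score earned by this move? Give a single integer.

Slide down:
col 0: [0, 4, 2] -> [0, 4, 2]  score +0 (running 0)
col 1: [32, 32, 64] -> [0, 64, 64]  score +64 (running 64)
col 2: [8, 32, 16] -> [8, 32, 16]  score +0 (running 64)
Board after move:
 0  0  8
 4 64 32
 2 64 16

Answer: 64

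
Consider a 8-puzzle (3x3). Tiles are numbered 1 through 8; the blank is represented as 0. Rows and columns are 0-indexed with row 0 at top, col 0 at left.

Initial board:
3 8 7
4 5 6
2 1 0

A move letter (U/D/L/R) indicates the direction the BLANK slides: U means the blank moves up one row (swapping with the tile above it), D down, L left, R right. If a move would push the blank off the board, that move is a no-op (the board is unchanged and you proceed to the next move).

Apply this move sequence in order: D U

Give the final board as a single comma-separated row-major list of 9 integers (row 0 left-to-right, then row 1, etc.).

Answer: 3, 8, 7, 4, 5, 0, 2, 1, 6

Derivation:
After move 1 (D):
3 8 7
4 5 6
2 1 0

After move 2 (U):
3 8 7
4 5 0
2 1 6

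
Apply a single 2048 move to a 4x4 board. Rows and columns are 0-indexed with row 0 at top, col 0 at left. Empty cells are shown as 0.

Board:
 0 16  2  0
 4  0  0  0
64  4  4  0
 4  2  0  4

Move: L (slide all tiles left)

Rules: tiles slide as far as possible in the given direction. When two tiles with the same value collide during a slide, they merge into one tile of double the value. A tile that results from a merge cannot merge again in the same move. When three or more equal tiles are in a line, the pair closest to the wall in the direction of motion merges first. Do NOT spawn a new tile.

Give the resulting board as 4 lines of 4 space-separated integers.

Answer: 16  2  0  0
 4  0  0  0
64  8  0  0
 4  2  4  0

Derivation:
Slide left:
row 0: [0, 16, 2, 0] -> [16, 2, 0, 0]
row 1: [4, 0, 0, 0] -> [4, 0, 0, 0]
row 2: [64, 4, 4, 0] -> [64, 8, 0, 0]
row 3: [4, 2, 0, 4] -> [4, 2, 4, 0]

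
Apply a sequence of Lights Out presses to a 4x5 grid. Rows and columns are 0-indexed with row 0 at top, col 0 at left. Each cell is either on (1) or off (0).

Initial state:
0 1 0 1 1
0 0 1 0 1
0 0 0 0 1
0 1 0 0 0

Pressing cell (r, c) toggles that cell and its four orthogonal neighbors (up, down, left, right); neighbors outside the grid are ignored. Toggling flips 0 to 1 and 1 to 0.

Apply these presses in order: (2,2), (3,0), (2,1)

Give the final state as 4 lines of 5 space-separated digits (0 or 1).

Answer: 0 1 0 1 1
0 1 0 0 1
0 0 0 1 1
1 1 1 0 0

Derivation:
After press 1 at (2,2):
0 1 0 1 1
0 0 0 0 1
0 1 1 1 1
0 1 1 0 0

After press 2 at (3,0):
0 1 0 1 1
0 0 0 0 1
1 1 1 1 1
1 0 1 0 0

After press 3 at (2,1):
0 1 0 1 1
0 1 0 0 1
0 0 0 1 1
1 1 1 0 0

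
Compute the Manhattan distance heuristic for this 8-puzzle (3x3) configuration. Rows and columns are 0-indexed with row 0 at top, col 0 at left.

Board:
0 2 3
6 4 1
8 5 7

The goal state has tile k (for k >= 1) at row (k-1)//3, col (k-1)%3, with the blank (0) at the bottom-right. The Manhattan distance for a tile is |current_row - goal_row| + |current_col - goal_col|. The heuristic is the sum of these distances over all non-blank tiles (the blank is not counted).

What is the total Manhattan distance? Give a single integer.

Answer: 10

Derivation:
Tile 2: (0,1)->(0,1) = 0
Tile 3: (0,2)->(0,2) = 0
Tile 6: (1,0)->(1,2) = 2
Tile 4: (1,1)->(1,0) = 1
Tile 1: (1,2)->(0,0) = 3
Tile 8: (2,0)->(2,1) = 1
Tile 5: (2,1)->(1,1) = 1
Tile 7: (2,2)->(2,0) = 2
Sum: 0 + 0 + 2 + 1 + 3 + 1 + 1 + 2 = 10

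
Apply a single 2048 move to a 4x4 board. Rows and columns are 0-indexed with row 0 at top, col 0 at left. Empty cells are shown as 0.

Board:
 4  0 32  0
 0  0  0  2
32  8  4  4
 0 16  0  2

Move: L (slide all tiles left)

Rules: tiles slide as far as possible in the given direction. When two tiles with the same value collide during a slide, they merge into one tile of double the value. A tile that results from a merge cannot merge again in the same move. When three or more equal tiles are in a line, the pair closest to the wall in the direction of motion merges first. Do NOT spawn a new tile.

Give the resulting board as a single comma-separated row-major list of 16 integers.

Slide left:
row 0: [4, 0, 32, 0] -> [4, 32, 0, 0]
row 1: [0, 0, 0, 2] -> [2, 0, 0, 0]
row 2: [32, 8, 4, 4] -> [32, 8, 8, 0]
row 3: [0, 16, 0, 2] -> [16, 2, 0, 0]

Answer: 4, 32, 0, 0, 2, 0, 0, 0, 32, 8, 8, 0, 16, 2, 0, 0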